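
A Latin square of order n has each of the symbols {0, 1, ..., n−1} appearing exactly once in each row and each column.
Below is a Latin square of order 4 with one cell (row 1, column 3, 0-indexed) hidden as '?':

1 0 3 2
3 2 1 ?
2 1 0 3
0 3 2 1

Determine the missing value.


Row 1 contains symbols [1, 2, 3] — missing [0].
Column 3 contains symbols [1, 2, 3] — missing [0].
The missing symbol must appear in both missing sets; intersection = [0].
Therefore the hidden value is 0.

Missing value = 0.


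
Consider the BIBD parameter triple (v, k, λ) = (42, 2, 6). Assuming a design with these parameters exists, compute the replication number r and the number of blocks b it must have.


Any 2-(v, k, λ) BIBD satisfies two necessary conditions:
  (i)  Each point sits in r blocks, and counting incidences through any fixed point gives r(k − 1) = λ(v − 1), so r = λ(v − 1)/(k − 1).
  (ii) Total incidences bk = vr, so b = vr/k.
Step 1: r = λ(v − 1)/(k − 1) = 6·(42 − 1)/(2 − 1) = 6·41/1 = 246/1 = 246.
Step 2: b = vr/k = 42·246/2 = 10332/2 = 5166.
Check integrality: r = 246 ∈ Z ✓, b = 5166 ∈ Z ✓.
(These identities are necessary conditions: they determine r and b for any design with these parameters, but do not by themselves prove that one exists.)

r = 246, b = 5166.


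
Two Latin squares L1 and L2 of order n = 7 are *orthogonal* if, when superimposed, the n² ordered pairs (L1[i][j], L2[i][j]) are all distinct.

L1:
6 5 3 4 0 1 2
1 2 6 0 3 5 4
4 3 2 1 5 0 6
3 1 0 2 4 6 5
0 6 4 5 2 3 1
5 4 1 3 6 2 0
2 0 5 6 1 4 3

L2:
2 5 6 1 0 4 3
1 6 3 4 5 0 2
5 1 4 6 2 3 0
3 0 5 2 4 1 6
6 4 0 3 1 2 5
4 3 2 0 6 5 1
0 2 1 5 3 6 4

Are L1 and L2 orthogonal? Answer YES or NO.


Form the n² = 49 superimposed pairs (L1[i][j], L2[i][j]), row by row (rows and columns indexed from 0):
row 0: (6,2) (5,5) (3,6) (4,1) (0,0) (1,4) (2,3)
row 1: (1,1) (2,6) (6,3) (0,4) (3,5) (5,0) (4,2)
row 2: (4,5) (3,1) (2,4) (1,6) (5,2) (0,3) (6,0)
row 3: (3,3) (1,0) (0,5) (2,2) (4,4) (6,1) (5,6)
row 4: (0,6) (6,4) (4,0) (5,3) (2,1) (3,2) (1,5)
row 5: (5,4) (4,3) (1,2) (3,0) (6,6) (2,5) (0,1)
row 6: (2,0) (0,2) (5,1) (6,5) (1,3) (4,6) (3,4)
Orthogonality requires all 49 pairs distinct.
Check by first coordinate: for each symbol s of L1, list the L2 entries in the n cells where L1 = s; they must all differ.
  L1 = 0: L2 entries (in reading order) 0, 4, 3, 5, 6, 1, 2 — all 7 distinct ✓
  L1 = 1: L2 entries (in reading order) 4, 1, 6, 0, 5, 2, 3 — all 7 distinct ✓
  L1 = 2: L2 entries (in reading order) 3, 6, 4, 2, 1, 5, 0 — all 7 distinct ✓
  L1 = 3: L2 entries (in reading order) 6, 5, 1, 3, 2, 0, 4 — all 7 distinct ✓
  L1 = 4: L2 entries (in reading order) 1, 2, 5, 4, 0, 3, 6 — all 7 distinct ✓
  L1 = 5: L2 entries (in reading order) 5, 0, 2, 6, 3, 4, 1 — all 7 distinct ✓
  L1 = 6: L2 entries (in reading order) 2, 3, 0, 1, 4, 6, 5 — all 7 distinct ✓
Every symbol of L1 meets every symbol of L2 exactly once, so all 49 pairs are distinct (49 of 49).
Conclusion: YES.

YES


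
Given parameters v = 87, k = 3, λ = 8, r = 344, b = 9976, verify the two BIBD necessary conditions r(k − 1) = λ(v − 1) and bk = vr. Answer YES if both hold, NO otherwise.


Condition (i): r(k − 1) = 344·2 = 688; λ(v − 1) = 8·86 = 688. Match? YES.
Condition (ii): bk = 9976·3 = 29928; vr = 87·344 = 29928. Match? YES.
Both conditions hold? YES.

YES


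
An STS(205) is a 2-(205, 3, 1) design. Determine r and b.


An STS(v) is a 2-(v, 3, 1) BIBD: block size k = 3, λ = 1.
Replication: r(k − 1) = λ(v − 1) ⇒ r·2 = 205 − 1 = 204 ⇒ r = 102.
Block count: bk = vr ⇒ b·3 = 205·102 = 20910 ⇒ b = 6970.
(Check via b = v(v − 1)/6 = 205·204/6 = 41820/6 = 6970.)

r = 102, b = 6970.


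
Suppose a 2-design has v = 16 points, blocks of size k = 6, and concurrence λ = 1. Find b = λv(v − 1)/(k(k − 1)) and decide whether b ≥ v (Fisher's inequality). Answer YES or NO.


b = λv(v − 1)/(k(k − 1)) = 1·16·15/(6·5) = 240/30 = 8.
Compare with v = 16: b < v, so Fisher's inequality fails.

NO


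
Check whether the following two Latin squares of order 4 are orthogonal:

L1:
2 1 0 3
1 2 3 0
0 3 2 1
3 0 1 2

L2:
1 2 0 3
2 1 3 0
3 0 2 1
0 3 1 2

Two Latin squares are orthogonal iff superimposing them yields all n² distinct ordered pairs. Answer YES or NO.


Form the n² = 16 superimposed pairs (L1[i][j], L2[i][j]), row by row (rows and columns indexed from 0):
row 0: (2,1) (1,2) (0,0) (3,3)
row 1: (1,2) (2,1) (3,3) (0,0)
row 2: (0,3) (3,0) (2,2) (1,1)
row 3: (3,0) (0,3) (1,1) (2,2)
Orthogonality requires all 16 pairs distinct.
But the pair (1,2) repeats: cell (0,1) has L1 = 1, L2 = 2, and cell (1,0) has L1 = 1, L2 = 2.
A repeated pair means some other pair never occurs (only 8 distinct pairs out of 16), so the squares are not orthogonal.
Conclusion: NO.

NO


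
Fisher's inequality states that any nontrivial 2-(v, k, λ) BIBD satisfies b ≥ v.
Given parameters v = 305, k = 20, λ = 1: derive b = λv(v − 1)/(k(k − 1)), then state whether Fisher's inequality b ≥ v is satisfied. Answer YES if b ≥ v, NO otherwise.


r = λ(v − 1)/(k − 1) = 1·304/19 = 16.
b = vr/k = 305·16/20 = 244.
Fisher's inequality: b ≥ v ⇔ 244 ≥ 305? NO.

NO


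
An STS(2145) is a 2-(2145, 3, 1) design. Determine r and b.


An STS(v) is a 2-(v, 3, 1) BIBD: block size k = 3, λ = 1.
Replication: r(k − 1) = λ(v − 1) ⇒ r·2 = 2145 − 1 = 2144 ⇒ r = 1072.
Block count: b = v(v − 1)/6 = 2145·2144/6 = 4598880/6 = 766480.

r = 1072, b = 766480.


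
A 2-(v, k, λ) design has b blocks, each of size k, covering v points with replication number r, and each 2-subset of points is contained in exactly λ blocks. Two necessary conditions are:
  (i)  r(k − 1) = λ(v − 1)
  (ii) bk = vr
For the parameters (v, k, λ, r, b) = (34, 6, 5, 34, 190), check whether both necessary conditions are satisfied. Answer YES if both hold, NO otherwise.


Condition (i): r(k − 1) = 34·5 = 170; λ(v − 1) = 5·33 = 165. Match? NO.
Condition (ii): bk = 190·6 = 1140; vr = 34·34 = 1156. Match? NO.
Both conditions hold? NO.

NO


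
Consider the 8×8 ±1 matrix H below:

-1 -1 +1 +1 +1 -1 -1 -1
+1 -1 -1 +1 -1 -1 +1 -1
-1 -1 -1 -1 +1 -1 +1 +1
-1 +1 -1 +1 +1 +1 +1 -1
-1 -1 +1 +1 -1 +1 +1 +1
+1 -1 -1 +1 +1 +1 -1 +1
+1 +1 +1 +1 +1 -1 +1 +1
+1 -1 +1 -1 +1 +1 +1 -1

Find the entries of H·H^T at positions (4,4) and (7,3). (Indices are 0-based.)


Row 3 of H: [-1, 1, -1, 1, 1, 1, 1, -1].
Row 4 of H: [-1, -1, 1, 1, -1, 1, 1, 1].
Row 7 of H: [1, -1, 1, -1, 1, 1, 1, -1].
(H·H^T)[4][4] = Σ_j H[4][j]·H[4][j] = (-1)² + (-1)² + (1)² + (1)² + (-1)² + (1)² + (1)² + (1)² = 1 + 1 + 1 + 1 + 1 + 1 + 1 + 1 = 8.
(H·H^T)[7][3] = Σ_j H[7][j]·H[3][j] = (1)·(-1) + (-1)·(1) + (1)·(-1) + (-1)·(1) + (1)·(1) + (1)·(1) + (1)·(1) + (-1)·(-1) = -1 + -1 + -1 + -1 + 1 + 1 + 1 + 1 = 0.
So rows 7 and 3 are orthogonal; the diagonal entry equals n = 8.

(4,4) entry = 8; (7,3) entry = 0.


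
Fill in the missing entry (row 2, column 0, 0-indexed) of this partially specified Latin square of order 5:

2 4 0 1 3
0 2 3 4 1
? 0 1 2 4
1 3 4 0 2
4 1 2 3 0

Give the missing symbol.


Row 2 contains symbols [0, 1, 2, 4] — missing [3].
Column 0 contains symbols [0, 1, 2, 4] — missing [3].
The missing symbol must appear in both missing sets; intersection = [3].
Therefore the hidden value is 3.

Missing value = 3.


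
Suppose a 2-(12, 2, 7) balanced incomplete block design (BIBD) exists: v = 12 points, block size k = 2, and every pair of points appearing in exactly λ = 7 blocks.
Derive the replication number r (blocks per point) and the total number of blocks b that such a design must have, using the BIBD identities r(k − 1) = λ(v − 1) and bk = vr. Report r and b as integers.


Any 2-(v, k, λ) BIBD satisfies two necessary conditions:
  (i)  Each point sits in r blocks, and counting incidences through any fixed point gives r(k − 1) = λ(v − 1), so r = λ(v − 1)/(k − 1).
  (ii) Total incidences bk = vr, so b = vr/k.
Step 1: r = λ(v − 1)/(k − 1) = 7·(12 − 1)/(2 − 1) = 7·11/1 = 77/1 = 77.
Step 2: b = vr/k = 12·77/2 = 924/2 = 462.
Check integrality: r = 77 ∈ Z ✓, b = 462 ∈ Z ✓.
(These identities are necessary conditions: they determine r and b for any design with these parameters, but do not by themselves prove that one exists.)

r = 77, b = 462.


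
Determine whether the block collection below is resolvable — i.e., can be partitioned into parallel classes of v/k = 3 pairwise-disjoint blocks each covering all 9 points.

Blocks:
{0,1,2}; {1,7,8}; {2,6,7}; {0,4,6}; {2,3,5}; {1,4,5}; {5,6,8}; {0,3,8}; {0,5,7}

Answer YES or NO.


v = 9, block size k = 3, number of blocks = 9.
For resolvability, blocks must partition into parallel classes of size v/k = 3.
Total blocks must therefore be a multiple of 3: 9 = 3·3 + 0 ⇒ divisible ✓.
Consider block {0,1,2}. The only other block(s) in the collection disjoint from it are {5,6,8} — just 1 block(s). Any parallel class containing {0,1,2} would need 2 other blocks each disjoint from it, so no parallel class of size 3 can contain {0,1,2}.
Since every block must belong to some parallel class in a resolution, the collection cannot be partitioned into parallel classes.
Resolvable? NO.

NO


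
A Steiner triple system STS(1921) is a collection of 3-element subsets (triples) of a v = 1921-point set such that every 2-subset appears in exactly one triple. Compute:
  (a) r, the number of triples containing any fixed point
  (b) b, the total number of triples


An STS(v) is a 2-(v, 3, 1) BIBD: block size k = 3, λ = 1.
Replication: r(k − 1) = λ(v − 1) ⇒ r·2 = 1921 − 1 = 1920 ⇒ r = 960.
Block count: b = v(v − 1)/6 = 1921·1920/6 = 3688320/6 = 614720.
(Check via bk = vr: 614720·3 = 1844160 = 1921·960 = 1844160 ✓.)

r = 960, b = 614720.


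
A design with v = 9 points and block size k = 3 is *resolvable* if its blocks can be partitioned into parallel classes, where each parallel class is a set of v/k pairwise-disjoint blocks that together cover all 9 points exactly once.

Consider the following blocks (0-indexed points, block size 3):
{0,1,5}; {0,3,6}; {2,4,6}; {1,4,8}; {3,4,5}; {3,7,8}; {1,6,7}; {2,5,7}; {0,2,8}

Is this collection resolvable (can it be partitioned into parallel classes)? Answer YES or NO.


v = 9, block size k = 3, number of blocks = 9.
For resolvability, blocks must partition into parallel classes of size v/k = 3.
Total blocks must therefore be a multiple of 3: 9 = 3·3 + 0 ⇒ divisible ✓.
Greedy packing gives 3 candidate class(es). Each should be a full parallel class (size 3, covers all 9 points).
  Class 1 (3 blocks): {0,1,5}; {2,4,6}; {3,7,8}. Points covered: [0, 1, 2, 3, 4, 5, 6, 7, 8].
  Class 2 (3 blocks): {0,3,6}; {1,4,8}; {2,5,7}. Points covered: [0, 1, 2, 3, 4, 5, 6, 7, 8].
  Class 3 (3 blocks): {3,4,5}; {1,6,7}; {0,2,8}. Points covered: [0, 1, 2, 3, 4, 5, 6, 7, 8].
All classes full (size 3)? YES. All classes cover every point? YES.
Resolvable? YES.

YES


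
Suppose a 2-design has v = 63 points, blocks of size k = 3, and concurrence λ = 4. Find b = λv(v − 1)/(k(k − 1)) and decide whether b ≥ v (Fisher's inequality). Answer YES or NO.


b = λv(v − 1)/(k(k − 1)) = 4·63·62/(3·2) = 15624/6 = 2604.
Compare with v = 63: b ≥ v, so Fisher's inequality holds.

YES


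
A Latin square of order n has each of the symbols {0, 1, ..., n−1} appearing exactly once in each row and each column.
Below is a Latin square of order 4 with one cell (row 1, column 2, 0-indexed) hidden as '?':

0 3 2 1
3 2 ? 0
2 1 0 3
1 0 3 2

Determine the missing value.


Row 1 contains symbols [0, 2, 3] — missing [1].
Column 2 contains symbols [0, 2, 3] — missing [1].
The missing symbol must appear in both missing sets; intersection = [1].
Therefore the hidden value is 1.

Missing value = 1.


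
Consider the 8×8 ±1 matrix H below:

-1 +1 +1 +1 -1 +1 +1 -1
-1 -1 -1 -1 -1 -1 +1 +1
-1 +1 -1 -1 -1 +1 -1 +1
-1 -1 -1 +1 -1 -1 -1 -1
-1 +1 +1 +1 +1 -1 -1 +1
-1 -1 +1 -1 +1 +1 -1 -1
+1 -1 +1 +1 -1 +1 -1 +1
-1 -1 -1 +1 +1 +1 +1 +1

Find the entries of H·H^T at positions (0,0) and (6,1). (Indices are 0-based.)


Row 0 of H: [-1, 1, 1, 1, -1, 1, 1, -1].
Row 1 of H: [-1, -1, -1, -1, -1, -1, 1, 1].
Row 6 of H: [1, -1, 1, 1, -1, 1, -1, 1].
(H·H^T)[0][0] = Σ_j H[0][j]·H[0][j] = (-1)² + (1)² + (1)² + (1)² + (-1)² + (1)² + (1)² + (-1)² = 1 + 1 + 1 + 1 + 1 + 1 + 1 + 1 = 8.
(H·H^T)[6][1] = Σ_j H[6][j]·H[1][j] = (1)·(-1) + (-1)·(-1) + (1)·(-1) + (1)·(-1) + (-1)·(-1) + (1)·(-1) + (-1)·(1) + (1)·(1) = -1 + 1 + -1 + -1 + 1 + -1 + -1 + 1 = -2.
Rows 6 and 1 are not orthogonal (dot product = -2 ≠ 0), so H is not a Hadamard matrix.

(0,0) entry = 8; (6,1) entry = -2.


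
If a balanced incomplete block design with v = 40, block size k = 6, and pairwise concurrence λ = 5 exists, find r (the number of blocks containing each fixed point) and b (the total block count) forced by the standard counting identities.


Any 2-(v, k, λ) BIBD satisfies two necessary conditions:
  (i)  Each point sits in r blocks, and counting incidences through any fixed point gives r(k − 1) = λ(v − 1), so r = λ(v − 1)/(k − 1).
  (ii) Total incidences bk = vr, so b = vr/k.
Step 1: r = λ(v − 1)/(k − 1) = 5·(40 − 1)/(6 − 1) = 5·39/5 = 195/5 = 39.
Step 2: b = vr/k = 40·39/6 = 1560/6 = 260.
Check integrality: r = 39 ∈ Z ✓, b = 260 ∈ Z ✓.
(These identities are necessary conditions: they determine r and b for any design with these parameters, but do not by themselves prove that one exists.)

r = 39, b = 260.


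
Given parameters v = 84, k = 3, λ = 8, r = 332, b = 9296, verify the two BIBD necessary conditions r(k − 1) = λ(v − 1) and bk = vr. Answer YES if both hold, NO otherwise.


Condition (i): r(k − 1) = 332·2 = 664; λ(v − 1) = 8·83 = 664. Match? YES.
Condition (ii): bk = 9296·3 = 27888; vr = 84·332 = 27888. Match? YES.
Both conditions hold? YES.

YES


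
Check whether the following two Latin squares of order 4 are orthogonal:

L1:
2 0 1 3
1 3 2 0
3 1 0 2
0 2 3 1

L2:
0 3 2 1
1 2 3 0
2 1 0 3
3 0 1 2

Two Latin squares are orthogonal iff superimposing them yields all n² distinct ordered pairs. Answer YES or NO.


Form the n² = 16 superimposed pairs (L1[i][j], L2[i][j]), row by row (rows and columns indexed from 0):
row 0: (2,0) (0,3) (1,2) (3,1)
row 1: (1,1) (3,2) (2,3) (0,0)
row 2: (3,2) (1,1) (0,0) (2,3)
row 3: (0,3) (2,0) (3,1) (1,2)
Orthogonality requires all 16 pairs distinct.
But the pair (3,2) repeats: cell (1,1) has L1 = 3, L2 = 2, and cell (2,0) has L1 = 3, L2 = 2.
A repeated pair means some other pair never occurs (only 8 distinct pairs out of 16), so the squares are not orthogonal.
Conclusion: NO.

NO


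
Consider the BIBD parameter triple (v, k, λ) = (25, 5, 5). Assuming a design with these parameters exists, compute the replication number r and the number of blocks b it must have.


Any 2-(v, k, λ) BIBD satisfies two necessary conditions:
  (i)  Each point sits in r blocks, and counting incidences through any fixed point gives r(k − 1) = λ(v − 1), so r = λ(v − 1)/(k − 1).
  (ii) Total incidences bk = vr, so b = vr/k.
Step 1: r = λ(v − 1)/(k − 1) = 5·(25 − 1)/(5 − 1) = 5·24/4 = 120/4 = 30.
Step 2: b = vr/k = 25·30/5 = 750/5 = 150.
Check integrality: r = 30 ∈ Z ✓, b = 150 ∈ Z ✓.
(These identities are necessary conditions: they determine r and b for any design with these parameters, but do not by themselves prove that one exists.)

r = 30, b = 150.


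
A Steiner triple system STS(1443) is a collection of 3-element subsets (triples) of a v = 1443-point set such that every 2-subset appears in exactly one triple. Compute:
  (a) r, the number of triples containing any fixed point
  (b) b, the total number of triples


An STS(v) is a 2-(v, 3, 1) BIBD: block size k = 3, λ = 1.
Replication: r(k − 1) = λ(v − 1) ⇒ r·2 = 1443 − 1 = 1442 ⇒ r = 721.
Block count: bk = vr ⇒ b·3 = 1443·721 = 1040403 ⇒ b = 346801.

r = 721, b = 346801.


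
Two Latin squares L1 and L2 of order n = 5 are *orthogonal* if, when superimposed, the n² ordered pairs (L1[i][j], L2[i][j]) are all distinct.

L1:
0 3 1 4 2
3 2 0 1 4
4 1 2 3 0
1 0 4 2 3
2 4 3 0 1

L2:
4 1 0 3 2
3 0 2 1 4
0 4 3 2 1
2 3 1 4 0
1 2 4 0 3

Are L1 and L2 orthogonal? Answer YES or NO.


Form the n² = 25 superimposed pairs (L1[i][j], L2[i][j]), row by row (rows and columns indexed from 0):
row 0: (0,4) (3,1) (1,0) (4,3) (2,2)
row 1: (3,3) (2,0) (0,2) (1,1) (4,4)
row 2: (4,0) (1,4) (2,3) (3,2) (0,1)
row 3: (1,2) (0,3) (4,1) (2,4) (3,0)
row 4: (2,1) (4,2) (3,4) (0,0) (1,3)
Orthogonality requires all 25 pairs distinct.
Check by first coordinate: for each symbol s of L1, list the L2 entries in the n cells where L1 = s; they must all differ.
  L1 = 0: L2 entries (in reading order) 4, 2, 1, 3, 0 — all 5 distinct ✓
  L1 = 1: L2 entries (in reading order) 0, 1, 4, 2, 3 — all 5 distinct ✓
  L1 = 2: L2 entries (in reading order) 2, 0, 3, 4, 1 — all 5 distinct ✓
  L1 = 3: L2 entries (in reading order) 1, 3, 2, 0, 4 — all 5 distinct ✓
  L1 = 4: L2 entries (in reading order) 3, 4, 0, 1, 2 — all 5 distinct ✓
Every symbol of L1 meets every symbol of L2 exactly once, so all 25 pairs are distinct (25 of 25).
Conclusion: YES.

YES


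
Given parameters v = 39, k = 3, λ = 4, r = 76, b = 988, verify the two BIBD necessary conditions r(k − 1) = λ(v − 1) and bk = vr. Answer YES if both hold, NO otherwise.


Condition (i): r(k − 1) = 76·2 = 152; λ(v − 1) = 4·38 = 152. Match? YES.
Condition (ii): bk = 988·3 = 2964; vr = 39·76 = 2964. Match? YES.
Both conditions hold? YES.

YES


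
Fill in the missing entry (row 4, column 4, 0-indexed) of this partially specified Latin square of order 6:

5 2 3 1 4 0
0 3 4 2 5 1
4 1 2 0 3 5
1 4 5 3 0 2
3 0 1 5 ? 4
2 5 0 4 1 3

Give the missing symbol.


Row 4 contains symbols [0, 1, 3, 4, 5] — missing [2].
Column 4 contains symbols [0, 1, 3, 4, 5] — missing [2].
The missing symbol must appear in both missing sets; intersection = [2].
Therefore the hidden value is 2.

Missing value = 2.


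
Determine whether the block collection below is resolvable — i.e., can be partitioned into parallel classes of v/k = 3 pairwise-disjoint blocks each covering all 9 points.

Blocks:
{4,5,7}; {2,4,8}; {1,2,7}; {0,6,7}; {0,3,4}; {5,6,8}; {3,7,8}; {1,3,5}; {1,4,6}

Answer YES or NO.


v = 9, block size k = 3, number of blocks = 9.
For resolvability, blocks must partition into parallel classes of size v/k = 3.
Total blocks must therefore be a multiple of 3: 9 = 3·3 + 0 ⇒ divisible ✓.
Consider block {4,5,7}. It intersects every other block in the collection, so no parallel class of size 3 can contain it.
Since every block must belong to some parallel class in a resolution, the collection cannot be partitioned into parallel classes.
Resolvable? NO.

NO


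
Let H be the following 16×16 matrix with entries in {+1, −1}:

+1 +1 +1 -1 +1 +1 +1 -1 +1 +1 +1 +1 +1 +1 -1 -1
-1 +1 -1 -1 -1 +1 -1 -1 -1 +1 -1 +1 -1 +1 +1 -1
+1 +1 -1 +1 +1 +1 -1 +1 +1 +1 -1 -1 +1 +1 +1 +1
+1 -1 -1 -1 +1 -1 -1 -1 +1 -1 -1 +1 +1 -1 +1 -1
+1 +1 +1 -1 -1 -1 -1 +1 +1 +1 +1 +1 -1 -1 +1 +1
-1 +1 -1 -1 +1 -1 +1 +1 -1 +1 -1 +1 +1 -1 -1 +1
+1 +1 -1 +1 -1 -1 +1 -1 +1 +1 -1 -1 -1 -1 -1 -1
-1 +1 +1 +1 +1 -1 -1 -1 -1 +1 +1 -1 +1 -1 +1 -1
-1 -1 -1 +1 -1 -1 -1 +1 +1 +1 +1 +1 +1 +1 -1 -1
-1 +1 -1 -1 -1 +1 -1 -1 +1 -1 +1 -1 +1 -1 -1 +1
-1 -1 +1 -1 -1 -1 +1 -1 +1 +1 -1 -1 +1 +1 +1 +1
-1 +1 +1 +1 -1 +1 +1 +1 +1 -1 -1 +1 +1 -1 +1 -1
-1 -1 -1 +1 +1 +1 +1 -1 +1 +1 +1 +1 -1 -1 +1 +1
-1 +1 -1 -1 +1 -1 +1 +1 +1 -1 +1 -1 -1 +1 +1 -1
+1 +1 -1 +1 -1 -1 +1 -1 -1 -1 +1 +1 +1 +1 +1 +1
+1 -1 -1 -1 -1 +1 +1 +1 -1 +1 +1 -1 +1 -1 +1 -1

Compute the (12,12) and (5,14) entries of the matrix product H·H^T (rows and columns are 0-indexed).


Row 5 of H: [-1, 1, -1, -1, 1, -1, 1, 1, -1, 1, -1, 1, 1, -1, -1, 1].
Row 12 of H: [-1, -1, -1, 1, 1, 1, 1, -1, 1, 1, 1, 1, -1, -1, 1, 1].
Row 14 of H: [1, 1, -1, 1, -1, -1, 1, -1, -1, -1, 1, 1, 1, 1, 1, 1].
(H·H^T)[12][12] = Σ_j H[12][j]·H[12][j] = (-1)² + (-1)² + (-1)² + (1)² + (1)² + (1)² + (1)² + (-1)² + (1)² + (1)² + (1)² + (1)² + (-1)² + (-1)² + (1)² + (1)² = 1 + 1 + 1 + 1 + 1 + 1 + 1 + 1 + 1 + 1 + 1 + 1 + 1 + 1 + 1 + 1 = 16.
(H·H^T)[5][14] = Σ_j H[5][j]·H[14][j] = (-1)·(1) + (1)·(1) + (-1)·(-1) + (-1)·(1) + (1)·(-1) + (-1)·(-1) + (1)·(1) + (1)·(-1) + (-1)·(-1) + (1)·(-1) + (-1)·(1) + (1)·(1) + (1)·(1) + (-1)·(1) + (-1)·(1) + (1)·(1) = -1 + 1 + 1 + -1 + -1 + 1 + 1 + -1 + 1 + -1 + -1 + 1 + 1 + -1 + -1 + 1 = 0.
So rows 5 and 14 are orthogonal; the diagonal entry equals n = 16.

(12,12) entry = 16; (5,14) entry = 0.


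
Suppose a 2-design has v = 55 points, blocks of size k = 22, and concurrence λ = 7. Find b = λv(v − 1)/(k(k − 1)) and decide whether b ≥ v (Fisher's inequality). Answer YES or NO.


b = λv(v − 1)/(k(k − 1)) = 7·55·54/(22·21) = 20790/462 = 45.
Compare with v = 55: b < v, so Fisher's inequality fails.

NO


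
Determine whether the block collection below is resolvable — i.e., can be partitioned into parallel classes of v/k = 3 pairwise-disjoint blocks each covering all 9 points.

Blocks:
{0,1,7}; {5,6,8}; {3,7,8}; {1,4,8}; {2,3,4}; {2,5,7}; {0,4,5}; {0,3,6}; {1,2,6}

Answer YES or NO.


v = 9, block size k = 3, number of blocks = 9.
For resolvability, blocks must partition into parallel classes of size v/k = 3.
Total blocks must therefore be a multiple of 3: 9 = 3·3 + 0 ⇒ divisible ✓.
Greedy packing gives 3 candidate class(es). Each should be a full parallel class (size 3, covers all 9 points).
  Class 1 (3 blocks): {0,1,7}; {5,6,8}; {2,3,4}. Points covered: [0, 1, 2, 3, 4, 5, 6, 7, 8].
  Class 2 (3 blocks): {3,7,8}; {0,4,5}; {1,2,6}. Points covered: [0, 1, 2, 3, 4, 5, 6, 7, 8].
  Class 3 (3 blocks): {1,4,8}; {2,5,7}; {0,3,6}. Points covered: [0, 1, 2, 3, 4, 5, 6, 7, 8].
All classes full (size 3)? YES. All classes cover every point? YES.
Resolvable? YES.

YES


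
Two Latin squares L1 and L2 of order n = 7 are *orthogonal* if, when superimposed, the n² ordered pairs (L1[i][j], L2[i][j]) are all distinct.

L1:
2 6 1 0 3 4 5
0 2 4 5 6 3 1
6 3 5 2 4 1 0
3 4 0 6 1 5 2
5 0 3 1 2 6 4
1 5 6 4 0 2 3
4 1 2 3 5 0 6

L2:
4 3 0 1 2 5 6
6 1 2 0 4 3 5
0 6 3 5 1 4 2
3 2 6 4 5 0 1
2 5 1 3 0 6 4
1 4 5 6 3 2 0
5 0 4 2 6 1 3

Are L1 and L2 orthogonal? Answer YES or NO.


Form the n² = 49 superimposed pairs (L1[i][j], L2[i][j]), row by row (rows and columns indexed from 0):
row 0: (2,4) (6,3) (1,0) (0,1) (3,2) (4,5) (5,6)
row 1: (0,6) (2,1) (4,2) (5,0) (6,4) (3,3) (1,5)
row 2: (6,0) (3,6) (5,3) (2,5) (4,1) (1,4) (0,2)
row 3: (3,3) (4,2) (0,6) (6,4) (1,5) (5,0) (2,1)
row 4: (5,2) (0,5) (3,1) (1,3) (2,0) (6,6) (4,4)
row 5: (1,1) (5,4) (6,5) (4,6) (0,3) (2,2) (3,0)
row 6: (4,5) (1,0) (2,4) (3,2) (5,6) (0,1) (6,3)
Orthogonality requires all 49 pairs distinct.
But the pair (3,3) repeats: cell (1,5) has L1 = 3, L2 = 3, and cell (3,0) has L1 = 3, L2 = 3.
A repeated pair means some other pair never occurs (only 35 distinct pairs out of 49), so the squares are not orthogonal.
Conclusion: NO.

NO


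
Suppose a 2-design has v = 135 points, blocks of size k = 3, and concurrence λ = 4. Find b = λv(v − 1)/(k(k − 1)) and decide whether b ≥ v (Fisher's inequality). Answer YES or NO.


r = λ(v − 1)/(k − 1) = 4·134/2 = 268.
b = vr/k = 135·268/3 = 12060.
Fisher's inequality: b ≥ v ⇔ 12060 ≥ 135? YES.

YES


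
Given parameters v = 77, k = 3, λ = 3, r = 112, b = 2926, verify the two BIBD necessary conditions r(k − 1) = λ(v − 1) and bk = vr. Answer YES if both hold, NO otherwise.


Condition (i): r(k − 1) = 112·2 = 224; λ(v − 1) = 3·76 = 228. Match? NO.
Condition (ii): bk = 2926·3 = 8778; vr = 77·112 = 8624. Match? NO.
Both conditions hold? NO.

NO


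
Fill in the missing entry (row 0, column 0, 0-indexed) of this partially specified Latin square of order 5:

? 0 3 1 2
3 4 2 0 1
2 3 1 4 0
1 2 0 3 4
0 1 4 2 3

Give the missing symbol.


Row 0 contains symbols [0, 1, 2, 3] — missing [4].
Column 0 contains symbols [0, 1, 2, 3] — missing [4].
The missing symbol must appear in both missing sets; intersection = [4].
Therefore the hidden value is 4.

Missing value = 4.


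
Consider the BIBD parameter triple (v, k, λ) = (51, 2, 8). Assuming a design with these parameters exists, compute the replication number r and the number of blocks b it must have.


Any 2-(v, k, λ) BIBD satisfies two necessary conditions:
  (i)  Each point sits in r blocks, and counting incidences through any fixed point gives r(k − 1) = λ(v − 1), so r = λ(v − 1)/(k − 1).
  (ii) Total incidences bk = vr, so b = vr/k.
Step 1: r = λ(v − 1)/(k − 1) = 8·(51 − 1)/(2 − 1) = 8·50/1 = 400/1 = 400.
Step 2: b = vr/k = 51·400/2 = 20400/2 = 10200.
Check integrality: r = 400 ∈ Z ✓, b = 10200 ∈ Z ✓.
(These identities are necessary conditions: they determine r and b for any design with these parameters, but do not by themselves prove that one exists.)

r = 400, b = 10200.


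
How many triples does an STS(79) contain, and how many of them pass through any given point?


An STS(v) is a 2-(v, 3, 1) BIBD: block size k = 3, λ = 1.
Replication: r(k − 1) = λ(v − 1) ⇒ r·2 = 79 − 1 = 78 ⇒ r = 39.
Block count: b = v(v − 1)/6 = 79·78/6 = 6162/6 = 1027.
(Check via bk = vr: 1027·3 = 3081 = 79·39 = 3081 ✓.)

r = 39, b = 1027.


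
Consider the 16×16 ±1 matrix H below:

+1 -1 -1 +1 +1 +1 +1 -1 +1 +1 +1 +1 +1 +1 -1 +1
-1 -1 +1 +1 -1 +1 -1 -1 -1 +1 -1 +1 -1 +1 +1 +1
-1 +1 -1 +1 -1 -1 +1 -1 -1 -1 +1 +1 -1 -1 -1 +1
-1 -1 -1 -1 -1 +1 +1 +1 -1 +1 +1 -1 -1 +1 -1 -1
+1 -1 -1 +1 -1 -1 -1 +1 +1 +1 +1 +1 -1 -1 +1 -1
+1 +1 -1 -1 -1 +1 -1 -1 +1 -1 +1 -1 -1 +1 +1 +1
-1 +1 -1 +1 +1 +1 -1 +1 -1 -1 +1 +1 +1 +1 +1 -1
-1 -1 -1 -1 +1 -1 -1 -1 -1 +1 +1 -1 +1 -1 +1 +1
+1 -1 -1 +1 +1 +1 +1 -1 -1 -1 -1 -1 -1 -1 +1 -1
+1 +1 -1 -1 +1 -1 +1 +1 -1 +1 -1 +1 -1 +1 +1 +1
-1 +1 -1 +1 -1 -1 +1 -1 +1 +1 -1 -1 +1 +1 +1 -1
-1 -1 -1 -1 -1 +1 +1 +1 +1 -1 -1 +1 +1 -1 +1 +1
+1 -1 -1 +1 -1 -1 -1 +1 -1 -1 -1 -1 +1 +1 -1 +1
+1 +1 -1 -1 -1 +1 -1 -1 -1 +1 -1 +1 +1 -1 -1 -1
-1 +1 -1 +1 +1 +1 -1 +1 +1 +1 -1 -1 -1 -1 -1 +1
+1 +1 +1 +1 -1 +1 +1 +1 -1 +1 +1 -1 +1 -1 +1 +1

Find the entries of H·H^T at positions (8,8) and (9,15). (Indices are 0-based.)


Row 8 of H: [1, -1, -1, 1, 1, 1, 1, -1, -1, -1, -1, -1, -1, -1, 1, -1].
Row 9 of H: [1, 1, -1, -1, 1, -1, 1, 1, -1, 1, -1, 1, -1, 1, 1, 1].
Row 15 of H: [1, 1, 1, 1, -1, 1, 1, 1, -1, 1, 1, -1, 1, -1, 1, 1].
(H·H^T)[8][8] = Σ_j H[8][j]·H[8][j] = (1)² + (-1)² + (-1)² + (1)² + (1)² + (1)² + (1)² + (-1)² + (-1)² + (-1)² + (-1)² + (-1)² + (-1)² + (-1)² + (1)² + (-1)² = 1 + 1 + 1 + 1 + 1 + 1 + 1 + 1 + 1 + 1 + 1 + 1 + 1 + 1 + 1 + 1 = 16.
(H·H^T)[9][15] = Σ_j H[9][j]·H[15][j] = (1)·(1) + (1)·(1) + (-1)·(1) + (-1)·(1) + (1)·(-1) + (-1)·(1) + (1)·(1) + (1)·(1) + (-1)·(-1) + (1)·(1) + (-1)·(1) + (1)·(-1) + (-1)·(1) + (1)·(-1) + (1)·(1) + (1)·(1) = 1 + 1 + -1 + -1 + -1 + -1 + 1 + 1 + 1 + 1 + -1 + -1 + -1 + -1 + 1 + 1 = 0.
So rows 9 and 15 are orthogonal; the diagonal entry equals n = 16.

(8,8) entry = 16; (9,15) entry = 0.


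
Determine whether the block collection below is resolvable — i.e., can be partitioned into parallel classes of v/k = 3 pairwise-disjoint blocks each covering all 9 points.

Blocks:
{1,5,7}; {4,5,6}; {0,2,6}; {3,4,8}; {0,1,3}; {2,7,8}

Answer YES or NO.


v = 9, block size k = 3, number of blocks = 6.
For resolvability, blocks must partition into parallel classes of size v/k = 3.
Total blocks must therefore be a multiple of 3: 6 = 3·2 + 0 ⇒ divisible ✓.
Greedy packing gives 2 candidate class(es). Each should be a full parallel class (size 3, covers all 9 points).
  Class 1 (3 blocks): {1,5,7}; {0,2,6}; {3,4,8}. Points covered: [0, 1, 2, 3, 4, 5, 6, 7, 8].
  Class 2 (3 blocks): {4,5,6}; {0,1,3}; {2,7,8}. Points covered: [0, 1, 2, 3, 4, 5, 6, 7, 8].
All classes full (size 3)? YES. All classes cover every point? YES.
Resolvable? YES.

YES


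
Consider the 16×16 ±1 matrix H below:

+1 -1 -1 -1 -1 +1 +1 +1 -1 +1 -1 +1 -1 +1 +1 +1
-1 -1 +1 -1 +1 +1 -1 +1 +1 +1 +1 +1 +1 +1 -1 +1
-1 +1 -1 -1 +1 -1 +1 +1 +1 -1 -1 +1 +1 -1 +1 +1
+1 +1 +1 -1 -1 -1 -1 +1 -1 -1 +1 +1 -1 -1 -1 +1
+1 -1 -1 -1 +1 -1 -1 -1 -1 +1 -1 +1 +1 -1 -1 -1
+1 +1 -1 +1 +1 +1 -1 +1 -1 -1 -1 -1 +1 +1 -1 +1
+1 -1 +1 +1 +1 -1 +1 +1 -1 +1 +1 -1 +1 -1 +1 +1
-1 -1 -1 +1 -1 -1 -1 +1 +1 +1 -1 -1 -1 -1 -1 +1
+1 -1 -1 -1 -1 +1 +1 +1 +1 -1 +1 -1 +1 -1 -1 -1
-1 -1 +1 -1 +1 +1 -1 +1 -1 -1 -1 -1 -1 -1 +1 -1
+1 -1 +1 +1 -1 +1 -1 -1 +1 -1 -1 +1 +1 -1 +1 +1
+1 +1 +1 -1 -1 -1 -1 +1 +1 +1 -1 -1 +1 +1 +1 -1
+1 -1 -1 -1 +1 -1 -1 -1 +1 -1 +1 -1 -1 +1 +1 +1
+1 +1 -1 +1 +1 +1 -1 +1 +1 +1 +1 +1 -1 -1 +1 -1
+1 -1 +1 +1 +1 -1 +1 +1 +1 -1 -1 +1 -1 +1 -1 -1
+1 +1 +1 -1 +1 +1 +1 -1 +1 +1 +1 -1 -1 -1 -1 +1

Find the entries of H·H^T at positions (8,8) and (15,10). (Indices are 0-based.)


Row 8 of H: [1, -1, -1, -1, -1, 1, 1, 1, 1, -1, 1, -1, 1, -1, -1, -1].
Row 10 of H: [1, -1, 1, 1, -1, 1, -1, -1, 1, -1, -1, 1, 1, -1, 1, 1].
Row 15 of H: [1, 1, 1, -1, 1, 1, 1, -1, 1, 1, 1, -1, -1, -1, -1, 1].
(H·H^T)[8][8] = Σ_j H[8][j]·H[8][j] = (1)² + (-1)² + (-1)² + (-1)² + (-1)² + (1)² + (1)² + (1)² + (1)² + (-1)² + (1)² + (-1)² + (1)² + (-1)² + (-1)² + (-1)² = 1 + 1 + 1 + 1 + 1 + 1 + 1 + 1 + 1 + 1 + 1 + 1 + 1 + 1 + 1 + 1 = 16.
(H·H^T)[15][10] = Σ_j H[15][j]·H[10][j] = (1)·(1) + (1)·(-1) + (1)·(1) + (-1)·(1) + (1)·(-1) + (1)·(1) + (1)·(-1) + (-1)·(-1) + (1)·(1) + (1)·(-1) + (1)·(-1) + (-1)·(1) + (-1)·(1) + (-1)·(-1) + (-1)·(1) + (1)·(1) = 1 + -1 + 1 + -1 + -1 + 1 + -1 + 1 + 1 + -1 + -1 + -1 + -1 + 1 + -1 + 1 = -2.
Rows 15 and 10 are not orthogonal (dot product = -2 ≠ 0), so H is not a Hadamard matrix.

(8,8) entry = 16; (15,10) entry = -2.


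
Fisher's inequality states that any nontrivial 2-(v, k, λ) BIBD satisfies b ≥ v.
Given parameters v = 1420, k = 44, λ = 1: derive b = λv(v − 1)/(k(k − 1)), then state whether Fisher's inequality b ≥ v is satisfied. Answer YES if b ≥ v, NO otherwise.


b = λv(v − 1)/(k(k − 1)) = 1·1420·1419/(44·43) = 2014980/1892 = 1065.
Compare with v = 1420: b < v, so Fisher's inequality fails.

NO


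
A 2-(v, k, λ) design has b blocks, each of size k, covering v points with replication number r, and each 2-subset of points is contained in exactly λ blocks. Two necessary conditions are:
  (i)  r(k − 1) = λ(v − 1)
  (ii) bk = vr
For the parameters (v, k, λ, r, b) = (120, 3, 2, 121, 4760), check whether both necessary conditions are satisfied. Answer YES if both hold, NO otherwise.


Condition (i): r(k − 1) = 121·2 = 242; λ(v − 1) = 2·119 = 238. Match? NO.
Condition (ii): bk = 4760·3 = 14280; vr = 120·121 = 14520. Match? NO.
Both conditions hold? NO.

NO


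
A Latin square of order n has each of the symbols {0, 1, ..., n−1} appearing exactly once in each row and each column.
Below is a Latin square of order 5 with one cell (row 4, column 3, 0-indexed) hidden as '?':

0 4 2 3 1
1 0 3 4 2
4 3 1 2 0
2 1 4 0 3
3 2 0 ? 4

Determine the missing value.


Row 4 contains symbols [0, 2, 3, 4] — missing [1].
Column 3 contains symbols [0, 2, 3, 4] — missing [1].
The missing symbol must appear in both missing sets; intersection = [1].
Therefore the hidden value is 1.

Missing value = 1.


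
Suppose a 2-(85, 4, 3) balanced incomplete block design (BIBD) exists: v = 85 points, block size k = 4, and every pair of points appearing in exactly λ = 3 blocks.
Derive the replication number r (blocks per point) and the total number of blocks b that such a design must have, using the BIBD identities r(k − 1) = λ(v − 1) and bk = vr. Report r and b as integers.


Any 2-(v, k, λ) BIBD satisfies two necessary conditions:
  (i)  Each point sits in r blocks, and counting incidences through any fixed point gives r(k − 1) = λ(v − 1), so r = λ(v − 1)/(k − 1).
  (ii) Total incidences bk = vr, so b = vr/k.
Step 1: r = λ(v − 1)/(k − 1) = 3·(85 − 1)/(4 − 1) = 3·84/3 = 252/3 = 84.
Step 2: b = vr/k = 85·84/4 = 7140/4 = 1785.
Check integrality: r = 84 ∈ Z ✓, b = 1785 ∈ Z ✓.
(These identities are necessary conditions: they determine r and b for any design with these parameters, but do not by themselves prove that one exists.)

r = 84, b = 1785.


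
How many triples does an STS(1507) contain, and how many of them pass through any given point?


An STS(v) is a 2-(v, 3, 1) BIBD: block size k = 3, λ = 1.
Replication: r(k − 1) = λ(v − 1) ⇒ r·2 = 1507 − 1 = 1506 ⇒ r = 753.
Block count: b = v(v − 1)/6 = 1507·1506/6 = 2269542/6 = 378257.

r = 753, b = 378257.


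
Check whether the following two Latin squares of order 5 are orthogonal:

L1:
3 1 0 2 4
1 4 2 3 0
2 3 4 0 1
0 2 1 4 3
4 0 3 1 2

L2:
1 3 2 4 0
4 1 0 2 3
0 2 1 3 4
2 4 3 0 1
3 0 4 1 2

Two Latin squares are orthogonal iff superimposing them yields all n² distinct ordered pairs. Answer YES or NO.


Form the n² = 25 superimposed pairs (L1[i][j], L2[i][j]), row by row (rows and columns indexed from 0):
row 0: (3,1) (1,3) (0,2) (2,4) (4,0)
row 1: (1,4) (4,1) (2,0) (3,2) (0,3)
row 2: (2,0) (3,2) (4,1) (0,3) (1,4)
row 3: (0,2) (2,4) (1,3) (4,0) (3,1)
row 4: (4,3) (0,0) (3,4) (1,1) (2,2)
Orthogonality requires all 25 pairs distinct.
But the pair (2,0) repeats: cell (1,2) has L1 = 2, L2 = 0, and cell (2,0) has L1 = 2, L2 = 0.
A repeated pair means some other pair never occurs (only 15 distinct pairs out of 25), so the squares are not orthogonal.
Conclusion: NO.

NO


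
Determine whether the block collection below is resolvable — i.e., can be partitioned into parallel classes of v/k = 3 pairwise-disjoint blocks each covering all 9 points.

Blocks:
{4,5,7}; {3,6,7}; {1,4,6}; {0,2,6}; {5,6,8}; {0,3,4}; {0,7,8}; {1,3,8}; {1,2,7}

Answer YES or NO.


v = 9, block size k = 3, number of blocks = 9.
For resolvability, blocks must partition into parallel classes of size v/k = 3.
Total blocks must therefore be a multiple of 3: 9 = 3·3 + 0 ⇒ divisible ✓.
Consider block {3,6,7}. It intersects every other block in the collection, so no parallel class of size 3 can contain it.
Since every block must belong to some parallel class in a resolution, the collection cannot be partitioned into parallel classes.
Resolvable? NO.

NO


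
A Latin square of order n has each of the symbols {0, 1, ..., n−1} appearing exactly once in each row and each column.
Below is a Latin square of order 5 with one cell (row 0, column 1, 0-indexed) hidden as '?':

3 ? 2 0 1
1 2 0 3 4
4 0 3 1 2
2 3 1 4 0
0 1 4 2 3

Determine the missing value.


Row 0 contains symbols [0, 1, 2, 3] — missing [4].
Column 1 contains symbols [0, 1, 2, 3] — missing [4].
The missing symbol must appear in both missing sets; intersection = [4].
Therefore the hidden value is 4.

Missing value = 4.


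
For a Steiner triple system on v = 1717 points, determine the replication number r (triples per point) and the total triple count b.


An STS(v) is a 2-(v, 3, 1) BIBD: block size k = 3, λ = 1.
Replication: r(k − 1) = λ(v − 1) ⇒ r·2 = 1717 − 1 = 1716 ⇒ r = 858.
Block count: bk = vr ⇒ b·3 = 1717·858 = 1473186 ⇒ b = 491062.
(Check via b = v(v − 1)/6 = 1717·1716/6 = 2946372/6 = 491062.)

r = 858, b = 491062.


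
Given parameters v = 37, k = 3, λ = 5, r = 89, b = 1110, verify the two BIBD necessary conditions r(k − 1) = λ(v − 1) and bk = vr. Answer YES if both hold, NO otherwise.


Condition (i): r(k − 1) = 89·2 = 178; λ(v − 1) = 5·36 = 180. Match? NO.
Condition (ii): bk = 1110·3 = 3330; vr = 37·89 = 3293. Match? NO.
Both conditions hold? NO.

NO


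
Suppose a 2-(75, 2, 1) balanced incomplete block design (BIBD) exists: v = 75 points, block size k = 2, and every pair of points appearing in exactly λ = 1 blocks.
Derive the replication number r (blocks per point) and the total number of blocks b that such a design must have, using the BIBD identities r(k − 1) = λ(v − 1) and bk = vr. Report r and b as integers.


Any 2-(v, k, λ) BIBD satisfies two necessary conditions:
  (i)  Each point sits in r blocks, and counting incidences through any fixed point gives r(k − 1) = λ(v − 1), so r = λ(v − 1)/(k − 1).
  (ii) Total incidences bk = vr, so b = vr/k.
Step 1: r = λ(v − 1)/(k − 1) = 1·(75 − 1)/(2 − 1) = 1·74/1 = 74/1 = 74.
Step 2: b = vr/k = 75·74/2 = 5550/2 = 2775.
Check integrality: r = 74 ∈ Z ✓, b = 2775 ∈ Z ✓.
(These identities are necessary conditions: they determine r and b for any design with these parameters, but do not by themselves prove that one exists.)

r = 74, b = 2775.


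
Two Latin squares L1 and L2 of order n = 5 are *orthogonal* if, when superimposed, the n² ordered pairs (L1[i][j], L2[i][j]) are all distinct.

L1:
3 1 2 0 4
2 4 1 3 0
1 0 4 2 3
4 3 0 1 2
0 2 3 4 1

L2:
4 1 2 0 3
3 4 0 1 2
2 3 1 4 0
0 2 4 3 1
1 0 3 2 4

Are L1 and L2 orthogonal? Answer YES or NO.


Form the n² = 25 superimposed pairs (L1[i][j], L2[i][j]), row by row (rows and columns indexed from 0):
row 0: (3,4) (1,1) (2,2) (0,0) (4,3)
row 1: (2,3) (4,4) (1,0) (3,1) (0,2)
row 2: (1,2) (0,3) (4,1) (2,4) (3,0)
row 3: (4,0) (3,2) (0,4) (1,3) (2,1)
row 4: (0,1) (2,0) (3,3) (4,2) (1,4)
Orthogonality requires all 25 pairs distinct.
Check by first coordinate: for each symbol s of L1, list the L2 entries in the n cells where L1 = s; they must all differ.
  L1 = 0: L2 entries (in reading order) 0, 2, 3, 4, 1 — all 5 distinct ✓
  L1 = 1: L2 entries (in reading order) 1, 0, 2, 3, 4 — all 5 distinct ✓
  L1 = 2: L2 entries (in reading order) 2, 3, 4, 1, 0 — all 5 distinct ✓
  L1 = 3: L2 entries (in reading order) 4, 1, 0, 2, 3 — all 5 distinct ✓
  L1 = 4: L2 entries (in reading order) 3, 4, 1, 0, 2 — all 5 distinct ✓
Every symbol of L1 meets every symbol of L2 exactly once, so all 25 pairs are distinct (25 of 25).
Conclusion: YES.

YES


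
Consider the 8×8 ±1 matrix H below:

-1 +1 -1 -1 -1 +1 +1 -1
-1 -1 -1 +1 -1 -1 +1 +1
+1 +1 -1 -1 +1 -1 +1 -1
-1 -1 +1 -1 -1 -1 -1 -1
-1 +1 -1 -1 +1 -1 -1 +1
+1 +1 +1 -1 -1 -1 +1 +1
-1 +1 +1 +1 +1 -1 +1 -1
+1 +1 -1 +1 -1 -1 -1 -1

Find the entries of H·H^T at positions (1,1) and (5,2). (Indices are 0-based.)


Row 1 of H: [-1, -1, -1, 1, -1, -1, 1, 1].
Row 2 of H: [1, 1, -1, -1, 1, -1, 1, -1].
Row 5 of H: [1, 1, 1, -1, -1, -1, 1, 1].
(H·H^T)[1][1] = Σ_j H[1][j]·H[1][j] = (-1)² + (-1)² + (-1)² + (1)² + (-1)² + (-1)² + (1)² + (1)² = 1 + 1 + 1 + 1 + 1 + 1 + 1 + 1 = 8.
(H·H^T)[5][2] = Σ_j H[5][j]·H[2][j] = (1)·(1) + (1)·(1) + (1)·(-1) + (-1)·(-1) + (-1)·(1) + (-1)·(-1) + (1)·(1) + (1)·(-1) = 1 + 1 + -1 + 1 + -1 + 1 + 1 + -1 = 2.
Rows 5 and 2 are not orthogonal (dot product = 2 ≠ 0), so H is not a Hadamard matrix.

(1,1) entry = 8; (5,2) entry = 2.


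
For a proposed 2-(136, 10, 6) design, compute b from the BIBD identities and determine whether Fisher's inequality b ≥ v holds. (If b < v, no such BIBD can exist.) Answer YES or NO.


r = λ(v − 1)/(k − 1) = 6·135/9 = 90.
b = vr/k = 136·90/10 = 1224.
Fisher's inequality: b ≥ v ⇔ 1224 ≥ 136? YES.

YES


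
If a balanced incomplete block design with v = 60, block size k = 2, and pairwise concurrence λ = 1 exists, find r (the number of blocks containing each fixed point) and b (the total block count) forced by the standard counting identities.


Any 2-(v, k, λ) BIBD satisfies two necessary conditions:
  (i)  Each point sits in r blocks, and counting incidences through any fixed point gives r(k − 1) = λ(v − 1), so r = λ(v − 1)/(k − 1).
  (ii) Total incidences bk = vr, so b = vr/k.
Step 1: r = λ(v − 1)/(k − 1) = 1·(60 − 1)/(2 − 1) = 1·59/1 = 59/1 = 59.
Step 2: b = vr/k = 60·59/2 = 3540/2 = 1770.
Check integrality: r = 59 ∈ Z ✓, b = 1770 ∈ Z ✓.
(These identities are necessary conditions: they determine r and b for any design with these parameters, but do not by themselves prove that one exists.)

r = 59, b = 1770.


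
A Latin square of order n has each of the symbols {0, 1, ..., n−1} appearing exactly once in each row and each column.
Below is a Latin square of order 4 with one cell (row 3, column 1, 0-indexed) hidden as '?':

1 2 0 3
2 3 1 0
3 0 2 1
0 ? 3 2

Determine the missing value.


Row 3 contains symbols [0, 2, 3] — missing [1].
Column 1 contains symbols [0, 2, 3] — missing [1].
The missing symbol must appear in both missing sets; intersection = [1].
Therefore the hidden value is 1.

Missing value = 1.
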